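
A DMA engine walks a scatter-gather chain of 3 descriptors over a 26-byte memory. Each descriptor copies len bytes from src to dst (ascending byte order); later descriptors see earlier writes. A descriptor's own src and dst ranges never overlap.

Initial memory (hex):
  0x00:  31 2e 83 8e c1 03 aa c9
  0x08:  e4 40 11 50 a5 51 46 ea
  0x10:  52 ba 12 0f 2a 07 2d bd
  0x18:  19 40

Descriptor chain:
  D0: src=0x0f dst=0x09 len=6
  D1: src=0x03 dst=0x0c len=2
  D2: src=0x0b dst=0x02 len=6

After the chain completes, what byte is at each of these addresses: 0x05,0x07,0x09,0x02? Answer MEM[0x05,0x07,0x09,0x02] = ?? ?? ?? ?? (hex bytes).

MEM[0x05,0x07,0x09,0x02] = 2a 52 ea ba

#0 dst[0x09+6] := {0xea,0x52,0xba,0x12,0x0f,0x2a}
#1 dst[0x0c+2] := {0x8e,0xc1}
#2 dst[0x02+6] := {0xba,0x8e,0xc1,0x2a,0xea,0x52}
query mem[0x05]=0x2a, mem[0x07]=0x52, mem[0x09]=0xea, mem[0x02]=0xba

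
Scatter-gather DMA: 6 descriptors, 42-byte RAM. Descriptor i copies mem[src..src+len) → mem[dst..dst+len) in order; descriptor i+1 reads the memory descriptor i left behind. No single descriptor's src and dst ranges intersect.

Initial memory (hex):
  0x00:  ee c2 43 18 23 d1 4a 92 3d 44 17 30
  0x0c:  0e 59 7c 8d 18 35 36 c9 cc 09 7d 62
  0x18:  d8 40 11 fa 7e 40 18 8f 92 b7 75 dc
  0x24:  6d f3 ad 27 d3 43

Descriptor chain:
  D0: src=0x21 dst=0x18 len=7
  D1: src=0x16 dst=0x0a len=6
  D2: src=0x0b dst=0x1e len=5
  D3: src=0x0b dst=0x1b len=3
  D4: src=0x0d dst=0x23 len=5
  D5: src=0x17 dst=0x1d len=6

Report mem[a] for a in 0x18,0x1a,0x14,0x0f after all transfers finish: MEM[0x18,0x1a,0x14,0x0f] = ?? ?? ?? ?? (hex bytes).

#0 dst[0x18+7] := {0xb7,0x75,0xdc,0x6d,0xf3,0xad,0x27}
#1 dst[0x0a+6] := {0x7d,0x62,0xb7,0x75,0xdc,0x6d}
#2 dst[0x1e+5] := {0x62,0xb7,0x75,0xdc,0x6d}
#3 dst[0x1b+3] := {0x62,0xb7,0x75}
#4 dst[0x23+5] := {0x75,0xdc,0x6d,0x18,0x35}
#5 dst[0x1d+6] := {0x62,0xb7,0x75,0xdc,0x62,0xb7}
query mem[0x18]=0xb7, mem[0x1a]=0xdc, mem[0x14]=0xcc, mem[0x0f]=0x6d

MEM[0x18,0x1a,0x14,0x0f] = b7 dc cc 6d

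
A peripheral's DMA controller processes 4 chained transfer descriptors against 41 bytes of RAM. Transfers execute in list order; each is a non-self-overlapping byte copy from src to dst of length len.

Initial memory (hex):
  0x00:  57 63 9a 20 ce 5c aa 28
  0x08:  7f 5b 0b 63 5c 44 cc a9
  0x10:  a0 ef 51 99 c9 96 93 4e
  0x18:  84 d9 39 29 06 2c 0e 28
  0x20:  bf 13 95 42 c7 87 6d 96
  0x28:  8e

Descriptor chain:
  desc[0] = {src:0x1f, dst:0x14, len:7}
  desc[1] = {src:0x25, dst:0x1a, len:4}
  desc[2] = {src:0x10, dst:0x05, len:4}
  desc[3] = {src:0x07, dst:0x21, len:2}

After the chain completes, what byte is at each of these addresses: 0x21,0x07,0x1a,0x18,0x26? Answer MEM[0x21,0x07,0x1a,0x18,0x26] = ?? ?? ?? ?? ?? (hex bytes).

D0: mem[0x14..0x1a] <- [28 bf 13 95 42 c7 87]
D1: mem[0x1a..0x1d] <- [87 6d 96 8e]
D2: mem[0x05..0x08] <- [a0 ef 51 99]
D3: mem[0x21..0x22] <- [51 99]
query mem[0x21]=0x51, mem[0x07]=0x51, mem[0x1a]=0x87, mem[0x18]=0x42, mem[0x26]=0x6d

MEM[0x21,0x07,0x1a,0x18,0x26] = 51 51 87 42 6d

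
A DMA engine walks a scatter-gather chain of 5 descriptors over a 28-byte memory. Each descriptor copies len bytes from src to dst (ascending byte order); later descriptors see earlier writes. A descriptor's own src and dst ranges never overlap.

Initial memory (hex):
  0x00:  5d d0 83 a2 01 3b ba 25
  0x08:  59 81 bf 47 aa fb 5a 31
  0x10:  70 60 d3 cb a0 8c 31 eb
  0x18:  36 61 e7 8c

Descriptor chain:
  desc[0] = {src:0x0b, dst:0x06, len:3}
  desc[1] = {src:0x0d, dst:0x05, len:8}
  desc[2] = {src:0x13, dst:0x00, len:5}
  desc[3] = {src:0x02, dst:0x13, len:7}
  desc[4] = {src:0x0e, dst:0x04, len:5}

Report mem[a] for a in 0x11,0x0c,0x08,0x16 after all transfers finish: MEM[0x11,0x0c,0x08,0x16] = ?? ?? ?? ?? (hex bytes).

MEM[0x11,0x0c,0x08,0x16] = 60 a0 d3 fb

  after D0: wrote 3B at 0x06 = 47aafb
  after D1: wrote 8B at 0x05 = fb5a317060d3cba0
  after D2: wrote 5B at 0x00 = cba08c31eb
  after D3: wrote 7B at 0x13 = 8c31ebfb5a3170
  after D4: wrote 5B at 0x04 = 5a317060d3
query mem[0x11]=0x60, mem[0x0c]=0xa0, mem[0x08]=0xd3, mem[0x16]=0xfb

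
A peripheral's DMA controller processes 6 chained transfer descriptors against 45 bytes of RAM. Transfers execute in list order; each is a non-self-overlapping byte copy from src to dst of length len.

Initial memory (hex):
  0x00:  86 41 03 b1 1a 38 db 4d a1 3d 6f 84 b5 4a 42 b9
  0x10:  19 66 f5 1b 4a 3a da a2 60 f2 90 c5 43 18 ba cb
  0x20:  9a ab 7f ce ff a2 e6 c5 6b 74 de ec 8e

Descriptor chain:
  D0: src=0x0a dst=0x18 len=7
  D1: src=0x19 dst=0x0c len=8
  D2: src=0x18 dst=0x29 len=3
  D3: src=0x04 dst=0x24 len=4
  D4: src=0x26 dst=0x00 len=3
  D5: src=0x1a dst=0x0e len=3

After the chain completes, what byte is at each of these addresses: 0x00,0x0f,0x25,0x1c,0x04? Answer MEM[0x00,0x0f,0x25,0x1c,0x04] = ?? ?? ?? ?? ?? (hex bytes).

MEM[0x00,0x0f,0x25,0x1c,0x04] = db 4a 38 42 1a

  after D0: wrote 7B at 0x18 = 6f84b54a42b919
  after D1: wrote 8B at 0x0c = 84b54a42b919cb9a
  after D2: wrote 3B at 0x29 = 6f84b5
  after D3: wrote 4B at 0x24 = 1a38db4d
  after D4: wrote 3B at 0x00 = db4d6b
  after D5: wrote 3B at 0x0e = b54a42
query mem[0x00]=0xdb, mem[0x0f]=0x4a, mem[0x25]=0x38, mem[0x1c]=0x42, mem[0x04]=0x1a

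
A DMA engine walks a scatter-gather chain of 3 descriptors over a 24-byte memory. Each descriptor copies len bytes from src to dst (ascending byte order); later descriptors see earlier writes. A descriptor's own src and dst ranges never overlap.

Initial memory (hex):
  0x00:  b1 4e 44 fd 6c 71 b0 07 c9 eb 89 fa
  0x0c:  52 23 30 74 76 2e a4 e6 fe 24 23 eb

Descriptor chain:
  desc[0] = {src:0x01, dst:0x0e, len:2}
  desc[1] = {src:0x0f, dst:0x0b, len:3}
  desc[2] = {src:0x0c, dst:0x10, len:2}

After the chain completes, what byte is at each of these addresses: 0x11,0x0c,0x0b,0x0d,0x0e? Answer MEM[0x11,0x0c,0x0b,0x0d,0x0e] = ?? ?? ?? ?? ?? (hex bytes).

MEM[0x11,0x0c,0x0b,0x0d,0x0e] = 2e 76 44 2e 4e

#0 dst[0x0e+2] := {0x4e,0x44}
#1 dst[0x0b+3] := {0x44,0x76,0x2e}
#2 dst[0x10+2] := {0x76,0x2e}
query mem[0x11]=0x2e, mem[0x0c]=0x76, mem[0x0b]=0x44, mem[0x0d]=0x2e, mem[0x0e]=0x4e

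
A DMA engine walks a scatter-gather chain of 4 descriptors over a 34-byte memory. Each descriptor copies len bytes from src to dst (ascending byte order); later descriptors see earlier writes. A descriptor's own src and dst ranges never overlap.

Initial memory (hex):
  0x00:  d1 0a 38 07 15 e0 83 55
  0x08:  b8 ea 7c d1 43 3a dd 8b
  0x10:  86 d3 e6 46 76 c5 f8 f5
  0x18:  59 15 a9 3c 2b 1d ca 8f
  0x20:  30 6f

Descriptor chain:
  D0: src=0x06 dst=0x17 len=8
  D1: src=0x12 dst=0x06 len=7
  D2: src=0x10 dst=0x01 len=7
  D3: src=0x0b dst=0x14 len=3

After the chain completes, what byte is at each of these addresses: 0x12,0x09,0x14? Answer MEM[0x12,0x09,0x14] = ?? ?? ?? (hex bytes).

MEM[0x12,0x09,0x14] = e6 c5 83

[0] 0x06->0x17 len=8 : 83 55 b8 ea 7c d1 43 3a
[1] 0x12->0x06 len=7 : e6 46 76 c5 f8 83 55
[2] 0x10->0x01 len=7 : 86 d3 e6 46 76 c5 f8
[3] 0x0b->0x14 len=3 : 83 55 3a
query mem[0x12]=0xe6, mem[0x09]=0xc5, mem[0x14]=0x83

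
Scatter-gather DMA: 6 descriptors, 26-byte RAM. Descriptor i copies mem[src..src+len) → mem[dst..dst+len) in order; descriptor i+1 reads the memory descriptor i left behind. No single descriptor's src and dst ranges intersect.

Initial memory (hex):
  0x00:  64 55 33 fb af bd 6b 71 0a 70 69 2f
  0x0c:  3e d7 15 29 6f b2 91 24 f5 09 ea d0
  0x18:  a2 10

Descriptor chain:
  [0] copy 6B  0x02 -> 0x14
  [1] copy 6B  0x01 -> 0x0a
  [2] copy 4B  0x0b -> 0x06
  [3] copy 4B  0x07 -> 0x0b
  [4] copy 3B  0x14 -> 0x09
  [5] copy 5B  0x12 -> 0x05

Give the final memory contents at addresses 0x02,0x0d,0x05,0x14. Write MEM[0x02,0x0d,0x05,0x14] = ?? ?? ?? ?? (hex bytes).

D0: mem[0x14..0x19] <- [33 fb af bd 6b 71]
D1: mem[0x0a..0x0f] <- [55 33 fb af bd 6b]
D2: mem[0x06..0x09] <- [33 fb af bd]
D3: mem[0x0b..0x0e] <- [fb af bd 55]
D4: mem[0x09..0x0b] <- [33 fb af]
D5: mem[0x05..0x09] <- [91 24 33 fb af]
query mem[0x02]=0x33, mem[0x0d]=0xbd, mem[0x05]=0x91, mem[0x14]=0x33

MEM[0x02,0x0d,0x05,0x14] = 33 bd 91 33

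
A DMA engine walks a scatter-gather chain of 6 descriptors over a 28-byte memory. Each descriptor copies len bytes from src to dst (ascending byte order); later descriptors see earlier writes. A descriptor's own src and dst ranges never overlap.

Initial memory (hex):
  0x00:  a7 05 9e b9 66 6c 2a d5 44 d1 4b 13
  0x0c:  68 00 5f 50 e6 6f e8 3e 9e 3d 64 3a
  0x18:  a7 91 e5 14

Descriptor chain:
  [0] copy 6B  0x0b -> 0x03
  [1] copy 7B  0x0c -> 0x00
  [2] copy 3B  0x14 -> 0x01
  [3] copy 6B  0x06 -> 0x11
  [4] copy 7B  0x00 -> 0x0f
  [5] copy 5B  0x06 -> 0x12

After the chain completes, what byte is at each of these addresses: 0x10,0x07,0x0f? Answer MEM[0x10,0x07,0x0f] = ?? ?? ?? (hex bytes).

#0 dst[0x03+6] := {0x13,0x68,0x00,0x5f,0x50,0xe6}
#1 dst[0x00+7] := {0x68,0x00,0x5f,0x50,0xe6,0x6f,0xe8}
#2 dst[0x01+3] := {0x9e,0x3d,0x64}
#3 dst[0x11+6] := {0xe8,0x50,0xe6,0xd1,0x4b,0x13}
#4 dst[0x0f+7] := {0x68,0x9e,0x3d,0x64,0xe6,0x6f,0xe8}
#5 dst[0x12+5] := {0xe8,0x50,0xe6,0xd1,0x4b}
query mem[0x10]=0x9e, mem[0x07]=0x50, mem[0x0f]=0x68

MEM[0x10,0x07,0x0f] = 9e 50 68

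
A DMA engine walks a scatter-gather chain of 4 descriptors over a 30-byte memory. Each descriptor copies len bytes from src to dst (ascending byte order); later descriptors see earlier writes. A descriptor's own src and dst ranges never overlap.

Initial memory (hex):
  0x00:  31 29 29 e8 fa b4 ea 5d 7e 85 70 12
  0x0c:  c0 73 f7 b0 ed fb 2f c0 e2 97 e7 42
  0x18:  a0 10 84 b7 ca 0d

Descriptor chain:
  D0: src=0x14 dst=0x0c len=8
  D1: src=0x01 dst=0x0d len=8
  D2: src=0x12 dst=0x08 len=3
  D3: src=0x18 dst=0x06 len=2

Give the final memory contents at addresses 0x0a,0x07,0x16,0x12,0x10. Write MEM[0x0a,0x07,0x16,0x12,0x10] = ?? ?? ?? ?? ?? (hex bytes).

MEM[0x0a,0x07,0x16,0x12,0x10] = 7e 10 e7 ea fa

  after D0: wrote 8B at 0x0c = e297e742a01084b7
  after D1: wrote 8B at 0x0d = 2929e8fab4ea5d7e
  after D2: wrote 3B at 0x08 = ea5d7e
  after D3: wrote 2B at 0x06 = a010
query mem[0x0a]=0x7e, mem[0x07]=0x10, mem[0x16]=0xe7, mem[0x12]=0xea, mem[0x10]=0xfa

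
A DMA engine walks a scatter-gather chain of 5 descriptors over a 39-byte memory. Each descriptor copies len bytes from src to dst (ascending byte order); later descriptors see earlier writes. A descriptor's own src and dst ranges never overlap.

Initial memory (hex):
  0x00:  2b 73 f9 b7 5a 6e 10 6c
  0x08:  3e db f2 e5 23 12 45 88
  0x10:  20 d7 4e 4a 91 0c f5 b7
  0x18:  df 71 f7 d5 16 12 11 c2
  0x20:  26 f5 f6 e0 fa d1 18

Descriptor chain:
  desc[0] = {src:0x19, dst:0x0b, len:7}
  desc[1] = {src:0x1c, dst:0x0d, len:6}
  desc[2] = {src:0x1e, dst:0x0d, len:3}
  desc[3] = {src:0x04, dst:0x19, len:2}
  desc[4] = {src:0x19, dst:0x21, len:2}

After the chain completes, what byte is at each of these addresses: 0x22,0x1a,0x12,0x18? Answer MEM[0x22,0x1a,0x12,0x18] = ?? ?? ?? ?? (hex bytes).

MEM[0x22,0x1a,0x12,0x18] = 6e 6e f5 df

D0: mem[0x0b..0x11] <- [71 f7 d5 16 12 11 c2]
D1: mem[0x0d..0x12] <- [16 12 11 c2 26 f5]
D2: mem[0x0d..0x0f] <- [11 c2 26]
D3: mem[0x19..0x1a] <- [5a 6e]
D4: mem[0x21..0x22] <- [5a 6e]
query mem[0x22]=0x6e, mem[0x1a]=0x6e, mem[0x12]=0xf5, mem[0x18]=0xdf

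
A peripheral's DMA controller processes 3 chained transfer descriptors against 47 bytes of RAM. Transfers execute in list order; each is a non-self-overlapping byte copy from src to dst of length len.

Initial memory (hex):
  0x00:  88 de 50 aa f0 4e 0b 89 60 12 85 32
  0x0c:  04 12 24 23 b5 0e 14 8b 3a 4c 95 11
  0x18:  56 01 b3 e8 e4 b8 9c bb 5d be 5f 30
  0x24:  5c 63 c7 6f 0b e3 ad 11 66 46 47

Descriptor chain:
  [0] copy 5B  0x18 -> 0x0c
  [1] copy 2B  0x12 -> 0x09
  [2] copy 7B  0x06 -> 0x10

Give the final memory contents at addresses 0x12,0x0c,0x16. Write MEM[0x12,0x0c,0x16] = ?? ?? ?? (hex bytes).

MEM[0x12,0x0c,0x16] = 60 56 56

#0 dst[0x0c+5] := {0x56,0x01,0xb3,0xe8,0xe4}
#1 dst[0x09+2] := {0x14,0x8b}
#2 dst[0x10+7] := {0x0b,0x89,0x60,0x14,0x8b,0x32,0x56}
query mem[0x12]=0x60, mem[0x0c]=0x56, mem[0x16]=0x56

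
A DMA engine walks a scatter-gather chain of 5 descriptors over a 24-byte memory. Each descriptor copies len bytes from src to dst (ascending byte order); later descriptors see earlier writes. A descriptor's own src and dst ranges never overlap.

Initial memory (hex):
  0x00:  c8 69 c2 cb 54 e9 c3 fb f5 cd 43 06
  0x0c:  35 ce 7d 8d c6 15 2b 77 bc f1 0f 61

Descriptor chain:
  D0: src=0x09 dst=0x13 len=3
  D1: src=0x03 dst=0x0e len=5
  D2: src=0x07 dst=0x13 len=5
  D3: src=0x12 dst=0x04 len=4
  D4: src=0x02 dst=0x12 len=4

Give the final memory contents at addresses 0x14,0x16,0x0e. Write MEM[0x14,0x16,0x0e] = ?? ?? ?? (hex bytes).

  after D0: wrote 3B at 0x13 = cd4306
  after D1: wrote 5B at 0x0e = cb54e9c3fb
  after D2: wrote 5B at 0x13 = fbf5cd4306
  after D3: wrote 4B at 0x04 = fbfbf5cd
  after D4: wrote 4B at 0x12 = c2cbfbfb
query mem[0x14]=0xfb, mem[0x16]=0x43, mem[0x0e]=0xcb

MEM[0x14,0x16,0x0e] = fb 43 cb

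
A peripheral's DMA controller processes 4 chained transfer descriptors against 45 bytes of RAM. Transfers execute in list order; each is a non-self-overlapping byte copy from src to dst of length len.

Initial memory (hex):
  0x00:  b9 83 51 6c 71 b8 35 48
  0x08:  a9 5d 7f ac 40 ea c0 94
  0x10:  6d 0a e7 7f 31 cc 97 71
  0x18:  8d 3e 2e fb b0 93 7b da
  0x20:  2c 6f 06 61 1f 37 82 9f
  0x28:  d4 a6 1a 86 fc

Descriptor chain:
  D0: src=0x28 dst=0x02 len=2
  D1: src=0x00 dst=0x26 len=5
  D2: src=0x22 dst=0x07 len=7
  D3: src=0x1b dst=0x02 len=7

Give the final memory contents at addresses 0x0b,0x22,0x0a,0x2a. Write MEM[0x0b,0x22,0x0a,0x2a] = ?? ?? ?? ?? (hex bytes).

MEM[0x0b,0x22,0x0a,0x2a] = b9 06 37 71

#0 dst[0x02+2] := {0xd4,0xa6}
#1 dst[0x26+5] := {0xb9,0x83,0xd4,0xa6,0x71}
#2 dst[0x07+7] := {0x06,0x61,0x1f,0x37,0xb9,0x83,0xd4}
#3 dst[0x02+7] := {0xfb,0xb0,0x93,0x7b,0xda,0x2c,0x6f}
query mem[0x0b]=0xb9, mem[0x22]=0x06, mem[0x0a]=0x37, mem[0x2a]=0x71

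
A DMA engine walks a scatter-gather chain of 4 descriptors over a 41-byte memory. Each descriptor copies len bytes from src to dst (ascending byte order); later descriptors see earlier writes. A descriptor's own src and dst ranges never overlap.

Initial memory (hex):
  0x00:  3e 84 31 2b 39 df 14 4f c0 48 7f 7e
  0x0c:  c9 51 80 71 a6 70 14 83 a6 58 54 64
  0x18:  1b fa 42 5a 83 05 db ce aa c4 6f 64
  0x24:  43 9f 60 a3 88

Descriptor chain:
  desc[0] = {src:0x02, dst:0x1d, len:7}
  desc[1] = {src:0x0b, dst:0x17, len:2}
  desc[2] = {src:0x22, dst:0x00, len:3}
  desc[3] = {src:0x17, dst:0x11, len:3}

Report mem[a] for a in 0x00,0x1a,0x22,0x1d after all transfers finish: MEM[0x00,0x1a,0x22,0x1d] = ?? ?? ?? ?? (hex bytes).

[0] 0x02->0x1d len=7 : 31 2b 39 df 14 4f c0
[1] 0x0b->0x17 len=2 : 7e c9
[2] 0x22->0x00 len=3 : 4f c0 43
[3] 0x17->0x11 len=3 : 7e c9 fa
query mem[0x00]=0x4f, mem[0x1a]=0x42, mem[0x22]=0x4f, mem[0x1d]=0x31

MEM[0x00,0x1a,0x22,0x1d] = 4f 42 4f 31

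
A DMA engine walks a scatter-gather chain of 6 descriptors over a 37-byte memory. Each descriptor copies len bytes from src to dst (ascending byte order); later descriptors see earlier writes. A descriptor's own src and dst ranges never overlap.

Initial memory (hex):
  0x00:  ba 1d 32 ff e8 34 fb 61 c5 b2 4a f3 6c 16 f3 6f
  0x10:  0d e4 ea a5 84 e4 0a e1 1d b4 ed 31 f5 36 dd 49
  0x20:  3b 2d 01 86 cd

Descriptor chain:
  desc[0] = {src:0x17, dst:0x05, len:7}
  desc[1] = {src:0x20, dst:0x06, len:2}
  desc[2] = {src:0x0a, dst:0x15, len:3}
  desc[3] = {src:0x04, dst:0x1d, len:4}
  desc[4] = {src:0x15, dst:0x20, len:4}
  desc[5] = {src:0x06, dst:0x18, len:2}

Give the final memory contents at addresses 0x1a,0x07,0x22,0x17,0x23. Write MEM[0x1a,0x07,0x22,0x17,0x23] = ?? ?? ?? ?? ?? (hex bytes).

MEM[0x1a,0x07,0x22,0x17,0x23] = ed 2d 6c 6c 1d

D0: mem[0x05..0x0b] <- [e1 1d b4 ed 31 f5 36]
D1: mem[0x06..0x07] <- [3b 2d]
D2: mem[0x15..0x17] <- [f5 36 6c]
D3: mem[0x1d..0x20] <- [e8 e1 3b 2d]
D4: mem[0x20..0x23] <- [f5 36 6c 1d]
D5: mem[0x18..0x19] <- [3b 2d]
query mem[0x1a]=0xed, mem[0x07]=0x2d, mem[0x22]=0x6c, mem[0x17]=0x6c, mem[0x23]=0x1d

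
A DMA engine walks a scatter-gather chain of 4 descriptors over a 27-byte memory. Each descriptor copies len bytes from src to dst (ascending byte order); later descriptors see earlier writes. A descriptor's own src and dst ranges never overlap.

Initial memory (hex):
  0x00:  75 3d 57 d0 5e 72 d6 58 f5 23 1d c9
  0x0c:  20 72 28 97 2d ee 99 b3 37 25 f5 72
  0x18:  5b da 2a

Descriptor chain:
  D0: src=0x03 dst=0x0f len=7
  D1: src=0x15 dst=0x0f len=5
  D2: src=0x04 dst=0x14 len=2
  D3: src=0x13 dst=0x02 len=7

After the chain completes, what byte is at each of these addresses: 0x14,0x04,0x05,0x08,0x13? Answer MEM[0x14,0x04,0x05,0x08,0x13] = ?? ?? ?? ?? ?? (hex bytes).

#0 dst[0x0f+7] := {0xd0,0x5e,0x72,0xd6,0x58,0xf5,0x23}
#1 dst[0x0f+5] := {0x23,0xf5,0x72,0x5b,0xda}
#2 dst[0x14+2] := {0x5e,0x72}
#3 dst[0x02+7] := {0xda,0x5e,0x72,0xf5,0x72,0x5b,0xda}
query mem[0x14]=0x5e, mem[0x04]=0x72, mem[0x05]=0xf5, mem[0x08]=0xda, mem[0x13]=0xda

MEM[0x14,0x04,0x05,0x08,0x13] = 5e 72 f5 da da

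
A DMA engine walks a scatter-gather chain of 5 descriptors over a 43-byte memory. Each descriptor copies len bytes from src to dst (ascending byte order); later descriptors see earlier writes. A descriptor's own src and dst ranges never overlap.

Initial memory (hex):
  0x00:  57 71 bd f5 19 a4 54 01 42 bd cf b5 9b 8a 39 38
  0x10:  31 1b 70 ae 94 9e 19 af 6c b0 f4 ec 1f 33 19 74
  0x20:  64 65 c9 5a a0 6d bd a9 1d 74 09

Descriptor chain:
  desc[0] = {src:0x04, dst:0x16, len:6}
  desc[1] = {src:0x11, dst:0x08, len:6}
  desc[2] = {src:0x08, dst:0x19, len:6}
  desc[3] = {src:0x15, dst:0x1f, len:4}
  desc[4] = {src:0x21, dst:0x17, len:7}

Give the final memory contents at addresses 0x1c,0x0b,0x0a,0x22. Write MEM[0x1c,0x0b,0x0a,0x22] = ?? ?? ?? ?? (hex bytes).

  after D0: wrote 6B at 0x16 = 19a4540142bd
  after D1: wrote 6B at 0x08 = 1b70ae949e19
  after D2: wrote 6B at 0x19 = 1b70ae949e19
  after D3: wrote 4B at 0x1f = 9e19a454
  after D4: wrote 7B at 0x17 = a4545aa06dbda9
query mem[0x1c]=0xbd, mem[0x0b]=0x94, mem[0x0a]=0xae, mem[0x22]=0x54

MEM[0x1c,0x0b,0x0a,0x22] = bd 94 ae 54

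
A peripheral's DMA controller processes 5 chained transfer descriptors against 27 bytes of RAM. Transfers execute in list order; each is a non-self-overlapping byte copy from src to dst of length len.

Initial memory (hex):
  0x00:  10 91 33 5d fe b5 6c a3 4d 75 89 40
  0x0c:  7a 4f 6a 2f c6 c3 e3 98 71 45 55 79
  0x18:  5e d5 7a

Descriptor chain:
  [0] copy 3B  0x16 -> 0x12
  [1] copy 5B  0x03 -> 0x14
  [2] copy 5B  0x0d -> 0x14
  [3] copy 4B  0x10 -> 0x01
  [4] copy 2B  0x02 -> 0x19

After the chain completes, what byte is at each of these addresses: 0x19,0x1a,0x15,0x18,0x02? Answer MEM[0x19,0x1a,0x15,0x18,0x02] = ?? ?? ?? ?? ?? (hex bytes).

  after D0: wrote 3B at 0x12 = 55795e
  after D1: wrote 5B at 0x14 = 5dfeb56ca3
  after D2: wrote 5B at 0x14 = 4f6a2fc6c3
  after D3: wrote 4B at 0x01 = c6c35579
  after D4: wrote 2B at 0x19 = c355
query mem[0x19]=0xc3, mem[0x1a]=0x55, mem[0x15]=0x6a, mem[0x18]=0xc3, mem[0x02]=0xc3

MEM[0x19,0x1a,0x15,0x18,0x02] = c3 55 6a c3 c3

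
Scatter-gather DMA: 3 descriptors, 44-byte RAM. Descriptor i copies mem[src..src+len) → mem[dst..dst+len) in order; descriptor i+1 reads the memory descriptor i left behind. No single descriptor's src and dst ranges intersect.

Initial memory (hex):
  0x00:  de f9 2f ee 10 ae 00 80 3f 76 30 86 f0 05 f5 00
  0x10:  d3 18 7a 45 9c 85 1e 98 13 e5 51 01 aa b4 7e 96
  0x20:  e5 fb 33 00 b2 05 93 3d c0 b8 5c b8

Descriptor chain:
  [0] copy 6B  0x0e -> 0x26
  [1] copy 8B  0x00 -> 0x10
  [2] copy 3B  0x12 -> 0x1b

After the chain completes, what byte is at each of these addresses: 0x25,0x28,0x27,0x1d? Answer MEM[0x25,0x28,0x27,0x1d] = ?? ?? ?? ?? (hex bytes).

#0 dst[0x26+6] := {0xf5,0x00,0xd3,0x18,0x7a,0x45}
#1 dst[0x10+8] := {0xde,0xf9,0x2f,0xee,0x10,0xae,0x00,0x80}
#2 dst[0x1b+3] := {0x2f,0xee,0x10}
query mem[0x25]=0x05, mem[0x28]=0xd3, mem[0x27]=0x00, mem[0x1d]=0x10

MEM[0x25,0x28,0x27,0x1d] = 05 d3 00 10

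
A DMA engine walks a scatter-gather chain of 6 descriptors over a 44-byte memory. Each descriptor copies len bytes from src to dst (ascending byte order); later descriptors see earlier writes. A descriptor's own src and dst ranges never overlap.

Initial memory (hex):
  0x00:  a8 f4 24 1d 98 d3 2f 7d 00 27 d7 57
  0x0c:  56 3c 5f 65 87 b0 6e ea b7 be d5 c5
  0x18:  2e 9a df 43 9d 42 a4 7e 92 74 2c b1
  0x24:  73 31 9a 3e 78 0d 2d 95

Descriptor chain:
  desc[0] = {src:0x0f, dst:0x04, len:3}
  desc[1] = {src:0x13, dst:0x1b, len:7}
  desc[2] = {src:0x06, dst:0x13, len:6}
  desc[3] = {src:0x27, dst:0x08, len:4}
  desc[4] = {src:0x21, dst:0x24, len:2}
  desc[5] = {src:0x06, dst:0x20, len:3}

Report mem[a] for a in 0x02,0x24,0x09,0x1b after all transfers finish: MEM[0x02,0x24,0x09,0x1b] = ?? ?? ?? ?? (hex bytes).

MEM[0x02,0x24,0x09,0x1b] = 24 9a 78 ea

  after D0: wrote 3B at 0x04 = 6587b0
  after D1: wrote 7B at 0x1b = eab7bed5c52e9a
  after D2: wrote 6B at 0x13 = b07d0027d757
  after D3: wrote 4B at 0x08 = 3e780d2d
  after D4: wrote 2B at 0x24 = 9a2c
  after D5: wrote 3B at 0x20 = b07d3e
query mem[0x02]=0x24, mem[0x24]=0x9a, mem[0x09]=0x78, mem[0x1b]=0xea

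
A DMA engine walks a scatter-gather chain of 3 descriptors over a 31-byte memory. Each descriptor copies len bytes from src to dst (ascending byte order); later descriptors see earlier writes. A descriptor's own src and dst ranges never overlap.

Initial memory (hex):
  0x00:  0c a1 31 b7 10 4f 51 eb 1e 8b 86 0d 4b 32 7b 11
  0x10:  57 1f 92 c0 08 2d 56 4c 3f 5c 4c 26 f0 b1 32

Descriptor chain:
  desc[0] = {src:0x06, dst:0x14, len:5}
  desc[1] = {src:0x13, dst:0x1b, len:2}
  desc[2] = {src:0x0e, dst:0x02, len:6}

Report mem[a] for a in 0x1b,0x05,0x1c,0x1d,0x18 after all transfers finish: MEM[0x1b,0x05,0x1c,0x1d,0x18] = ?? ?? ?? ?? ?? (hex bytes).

  after D0: wrote 5B at 0x14 = 51eb1e8b86
  after D1: wrote 2B at 0x1b = c051
  after D2: wrote 6B at 0x02 = 7b11571f92c0
query mem[0x1b]=0xc0, mem[0x05]=0x1f, mem[0x1c]=0x51, mem[0x1d]=0xb1, mem[0x18]=0x86

MEM[0x1b,0x05,0x1c,0x1d,0x18] = c0 1f 51 b1 86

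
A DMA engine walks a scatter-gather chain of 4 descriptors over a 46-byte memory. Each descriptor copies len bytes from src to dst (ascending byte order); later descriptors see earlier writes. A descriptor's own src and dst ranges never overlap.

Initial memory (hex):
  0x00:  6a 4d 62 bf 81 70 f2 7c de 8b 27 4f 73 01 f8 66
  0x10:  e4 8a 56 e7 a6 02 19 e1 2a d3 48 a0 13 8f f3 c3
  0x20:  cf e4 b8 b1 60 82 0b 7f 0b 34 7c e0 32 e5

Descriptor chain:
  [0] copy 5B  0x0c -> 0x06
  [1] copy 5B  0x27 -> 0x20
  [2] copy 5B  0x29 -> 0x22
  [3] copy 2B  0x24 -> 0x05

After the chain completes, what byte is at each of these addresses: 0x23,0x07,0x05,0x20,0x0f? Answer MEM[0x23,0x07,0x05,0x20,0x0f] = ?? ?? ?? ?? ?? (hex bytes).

  after D0: wrote 5B at 0x06 = 7301f866e4
  after D1: wrote 5B at 0x20 = 7f0b347ce0
  after D2: wrote 5B at 0x22 = 347ce032e5
  after D3: wrote 2B at 0x05 = e032
query mem[0x23]=0x7c, mem[0x07]=0x01, mem[0x05]=0xe0, mem[0x20]=0x7f, mem[0x0f]=0x66

MEM[0x23,0x07,0x05,0x20,0x0f] = 7c 01 e0 7f 66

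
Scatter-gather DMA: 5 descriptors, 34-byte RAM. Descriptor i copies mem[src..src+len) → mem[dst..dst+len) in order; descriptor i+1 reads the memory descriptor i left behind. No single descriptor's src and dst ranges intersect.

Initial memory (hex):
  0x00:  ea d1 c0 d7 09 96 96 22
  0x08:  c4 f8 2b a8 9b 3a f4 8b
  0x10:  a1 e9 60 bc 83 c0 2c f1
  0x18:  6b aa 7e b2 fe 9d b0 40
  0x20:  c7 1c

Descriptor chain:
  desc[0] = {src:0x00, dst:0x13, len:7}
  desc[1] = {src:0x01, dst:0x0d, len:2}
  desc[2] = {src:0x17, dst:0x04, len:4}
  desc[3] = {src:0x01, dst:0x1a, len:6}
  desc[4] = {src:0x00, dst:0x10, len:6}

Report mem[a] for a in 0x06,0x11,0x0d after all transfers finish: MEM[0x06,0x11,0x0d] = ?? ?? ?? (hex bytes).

MEM[0x06,0x11,0x0d] = 96 d1 d1

D0: mem[0x13..0x19] <- [ea d1 c0 d7 09 96 96]
D1: mem[0x0d..0x0e] <- [d1 c0]
D2: mem[0x04..0x07] <- [09 96 96 7e]
D3: mem[0x1a..0x1f] <- [d1 c0 d7 09 96 96]
D4: mem[0x10..0x15] <- [ea d1 c0 d7 09 96]
query mem[0x06]=0x96, mem[0x11]=0xd1, mem[0x0d]=0xd1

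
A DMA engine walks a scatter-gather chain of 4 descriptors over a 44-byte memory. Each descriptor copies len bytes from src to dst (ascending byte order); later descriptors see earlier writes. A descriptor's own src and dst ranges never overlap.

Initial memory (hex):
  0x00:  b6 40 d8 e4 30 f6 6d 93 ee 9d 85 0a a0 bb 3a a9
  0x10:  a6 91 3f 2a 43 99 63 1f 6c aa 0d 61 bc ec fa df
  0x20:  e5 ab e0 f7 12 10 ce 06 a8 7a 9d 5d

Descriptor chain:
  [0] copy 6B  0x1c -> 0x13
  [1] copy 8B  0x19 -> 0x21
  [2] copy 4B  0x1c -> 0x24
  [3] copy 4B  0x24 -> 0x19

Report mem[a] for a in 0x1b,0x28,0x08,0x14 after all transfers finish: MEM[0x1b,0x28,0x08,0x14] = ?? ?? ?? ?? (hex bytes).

MEM[0x1b,0x28,0x08,0x14] = fa e5 ee ec

[0] 0x1c->0x13 len=6 : bc ec fa df e5 ab
[1] 0x19->0x21 len=8 : aa 0d 61 bc ec fa df e5
[2] 0x1c->0x24 len=4 : bc ec fa df
[3] 0x24->0x19 len=4 : bc ec fa df
query mem[0x1b]=0xfa, mem[0x28]=0xe5, mem[0x08]=0xee, mem[0x14]=0xec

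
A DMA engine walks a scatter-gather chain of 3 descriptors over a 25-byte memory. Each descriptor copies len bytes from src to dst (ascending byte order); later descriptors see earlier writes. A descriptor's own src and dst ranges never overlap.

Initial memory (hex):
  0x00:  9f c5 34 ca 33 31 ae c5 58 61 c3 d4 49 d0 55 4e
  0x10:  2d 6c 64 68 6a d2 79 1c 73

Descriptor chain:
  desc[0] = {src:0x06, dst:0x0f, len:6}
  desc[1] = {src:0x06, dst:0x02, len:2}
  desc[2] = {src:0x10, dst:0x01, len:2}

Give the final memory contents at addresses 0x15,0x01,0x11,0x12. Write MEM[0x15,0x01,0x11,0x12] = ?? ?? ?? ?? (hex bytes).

D0: mem[0x0f..0x14] <- [ae c5 58 61 c3 d4]
D1: mem[0x02..0x03] <- [ae c5]
D2: mem[0x01..0x02] <- [c5 58]
query mem[0x15]=0xd2, mem[0x01]=0xc5, mem[0x11]=0x58, mem[0x12]=0x61

MEM[0x15,0x01,0x11,0x12] = d2 c5 58 61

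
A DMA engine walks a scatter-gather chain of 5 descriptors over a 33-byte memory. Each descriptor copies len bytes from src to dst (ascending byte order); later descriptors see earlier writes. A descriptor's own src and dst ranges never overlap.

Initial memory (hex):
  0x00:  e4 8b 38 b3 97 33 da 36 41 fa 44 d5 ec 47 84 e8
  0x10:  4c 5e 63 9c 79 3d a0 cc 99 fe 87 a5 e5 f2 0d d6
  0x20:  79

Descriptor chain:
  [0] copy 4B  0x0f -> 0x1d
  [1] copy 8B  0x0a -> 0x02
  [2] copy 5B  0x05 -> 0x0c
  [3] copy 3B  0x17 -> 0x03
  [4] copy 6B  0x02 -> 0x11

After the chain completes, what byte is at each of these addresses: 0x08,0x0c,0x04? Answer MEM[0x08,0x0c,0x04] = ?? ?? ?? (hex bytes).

[0] 0x0f->0x1d len=4 : e8 4c 5e 63
[1] 0x0a->0x02 len=8 : 44 d5 ec 47 84 e8 4c 5e
[2] 0x05->0x0c len=5 : 47 84 e8 4c 5e
[3] 0x17->0x03 len=3 : cc 99 fe
[4] 0x02->0x11 len=6 : 44 cc 99 fe 84 e8
query mem[0x08]=0x4c, mem[0x0c]=0x47, mem[0x04]=0x99

MEM[0x08,0x0c,0x04] = 4c 47 99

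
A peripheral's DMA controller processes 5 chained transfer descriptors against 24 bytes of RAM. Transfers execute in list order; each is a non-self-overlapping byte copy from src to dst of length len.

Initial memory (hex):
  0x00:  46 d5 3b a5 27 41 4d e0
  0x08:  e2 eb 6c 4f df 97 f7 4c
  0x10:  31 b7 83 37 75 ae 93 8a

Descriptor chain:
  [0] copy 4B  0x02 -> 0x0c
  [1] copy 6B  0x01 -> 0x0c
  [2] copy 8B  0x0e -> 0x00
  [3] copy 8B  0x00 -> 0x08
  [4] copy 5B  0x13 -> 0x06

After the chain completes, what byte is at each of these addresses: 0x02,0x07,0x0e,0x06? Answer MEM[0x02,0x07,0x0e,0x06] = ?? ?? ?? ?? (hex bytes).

#0 dst[0x0c+4] := {0x3b,0xa5,0x27,0x41}
#1 dst[0x0c+6] := {0xd5,0x3b,0xa5,0x27,0x41,0x4d}
#2 dst[0x00+8] := {0xa5,0x27,0x41,0x4d,0x83,0x37,0x75,0xae}
#3 dst[0x08+8] := {0xa5,0x27,0x41,0x4d,0x83,0x37,0x75,0xae}
#4 dst[0x06+5] := {0x37,0x75,0xae,0x93,0x8a}
query mem[0x02]=0x41, mem[0x07]=0x75, mem[0x0e]=0x75, mem[0x06]=0x37

MEM[0x02,0x07,0x0e,0x06] = 41 75 75 37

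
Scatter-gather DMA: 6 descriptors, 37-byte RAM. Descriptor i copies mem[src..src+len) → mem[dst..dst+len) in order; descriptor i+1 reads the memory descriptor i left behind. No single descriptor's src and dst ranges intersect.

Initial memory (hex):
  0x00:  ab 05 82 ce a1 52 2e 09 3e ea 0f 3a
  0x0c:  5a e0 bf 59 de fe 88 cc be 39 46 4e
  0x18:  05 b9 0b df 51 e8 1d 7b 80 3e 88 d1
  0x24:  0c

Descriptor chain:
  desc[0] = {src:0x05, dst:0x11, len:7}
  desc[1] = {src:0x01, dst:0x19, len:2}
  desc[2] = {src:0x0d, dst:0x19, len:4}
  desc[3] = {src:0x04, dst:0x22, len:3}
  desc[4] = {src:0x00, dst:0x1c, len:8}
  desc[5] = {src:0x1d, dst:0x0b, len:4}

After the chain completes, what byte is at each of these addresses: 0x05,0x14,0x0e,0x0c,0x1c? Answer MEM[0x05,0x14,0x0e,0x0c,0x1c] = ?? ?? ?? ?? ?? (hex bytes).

MEM[0x05,0x14,0x0e,0x0c,0x1c] = 52 3e a1 82 ab

D0: mem[0x11..0x17] <- [52 2e 09 3e ea 0f 3a]
D1: mem[0x19..0x1a] <- [05 82]
D2: mem[0x19..0x1c] <- [e0 bf 59 de]
D3: mem[0x22..0x24] <- [a1 52 2e]
D4: mem[0x1c..0x23] <- [ab 05 82 ce a1 52 2e 09]
D5: mem[0x0b..0x0e] <- [05 82 ce a1]
query mem[0x05]=0x52, mem[0x14]=0x3e, mem[0x0e]=0xa1, mem[0x0c]=0x82, mem[0x1c]=0xab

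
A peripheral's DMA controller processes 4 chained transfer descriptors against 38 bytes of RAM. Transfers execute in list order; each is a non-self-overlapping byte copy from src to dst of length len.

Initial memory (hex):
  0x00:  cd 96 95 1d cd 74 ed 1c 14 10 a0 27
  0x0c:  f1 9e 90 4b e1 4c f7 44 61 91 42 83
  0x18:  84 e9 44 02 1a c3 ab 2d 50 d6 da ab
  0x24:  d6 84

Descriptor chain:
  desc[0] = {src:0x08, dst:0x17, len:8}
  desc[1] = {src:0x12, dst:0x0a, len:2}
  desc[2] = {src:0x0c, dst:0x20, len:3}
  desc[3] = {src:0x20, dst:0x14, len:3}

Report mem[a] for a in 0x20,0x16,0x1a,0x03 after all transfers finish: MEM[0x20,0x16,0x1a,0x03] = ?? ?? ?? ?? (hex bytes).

[0] 0x08->0x17 len=8 : 14 10 a0 27 f1 9e 90 4b
[1] 0x12->0x0a len=2 : f7 44
[2] 0x0c->0x20 len=3 : f1 9e 90
[3] 0x20->0x14 len=3 : f1 9e 90
query mem[0x20]=0xf1, mem[0x16]=0x90, mem[0x1a]=0x27, mem[0x03]=0x1d

MEM[0x20,0x16,0x1a,0x03] = f1 90 27 1d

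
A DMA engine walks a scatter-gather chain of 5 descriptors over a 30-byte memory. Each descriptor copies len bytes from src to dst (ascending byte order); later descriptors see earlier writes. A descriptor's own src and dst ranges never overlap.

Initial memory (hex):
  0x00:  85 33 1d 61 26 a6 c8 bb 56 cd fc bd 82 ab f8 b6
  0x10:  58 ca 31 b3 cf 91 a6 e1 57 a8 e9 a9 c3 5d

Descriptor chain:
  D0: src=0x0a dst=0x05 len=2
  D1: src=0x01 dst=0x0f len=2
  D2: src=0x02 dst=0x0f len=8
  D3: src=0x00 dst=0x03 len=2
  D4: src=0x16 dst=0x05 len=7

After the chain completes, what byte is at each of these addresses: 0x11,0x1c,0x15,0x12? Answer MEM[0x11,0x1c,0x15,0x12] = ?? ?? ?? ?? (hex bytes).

MEM[0x11,0x1c,0x15,0x12] = 26 c3 56 fc

  after D0: wrote 2B at 0x05 = fcbd
  after D1: wrote 2B at 0x0f = 331d
  after D2: wrote 8B at 0x0f = 1d6126fcbdbb56cd
  after D3: wrote 2B at 0x03 = 8533
  after D4: wrote 7B at 0x05 = cde157a8e9a9c3
query mem[0x11]=0x26, mem[0x1c]=0xc3, mem[0x15]=0x56, mem[0x12]=0xfc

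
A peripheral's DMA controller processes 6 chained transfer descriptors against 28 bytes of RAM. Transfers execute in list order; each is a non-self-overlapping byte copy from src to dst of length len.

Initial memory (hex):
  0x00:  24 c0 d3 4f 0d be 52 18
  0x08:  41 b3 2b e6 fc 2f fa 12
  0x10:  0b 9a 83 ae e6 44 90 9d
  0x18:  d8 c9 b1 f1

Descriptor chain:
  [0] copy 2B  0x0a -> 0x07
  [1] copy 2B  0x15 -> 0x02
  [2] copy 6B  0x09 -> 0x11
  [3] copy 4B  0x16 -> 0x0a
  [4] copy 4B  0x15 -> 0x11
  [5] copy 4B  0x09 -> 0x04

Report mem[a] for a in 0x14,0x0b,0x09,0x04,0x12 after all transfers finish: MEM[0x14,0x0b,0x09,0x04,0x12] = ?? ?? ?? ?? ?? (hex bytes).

#0 dst[0x07+2] := {0x2b,0xe6}
#1 dst[0x02+2] := {0x44,0x90}
#2 dst[0x11+6] := {0xb3,0x2b,0xe6,0xfc,0x2f,0xfa}
#3 dst[0x0a+4] := {0xfa,0x9d,0xd8,0xc9}
#4 dst[0x11+4] := {0x2f,0xfa,0x9d,0xd8}
#5 dst[0x04+4] := {0xb3,0xfa,0x9d,0xd8}
query mem[0x14]=0xd8, mem[0x0b]=0x9d, mem[0x09]=0xb3, mem[0x04]=0xb3, mem[0x12]=0xfa

MEM[0x14,0x0b,0x09,0x04,0x12] = d8 9d b3 b3 fa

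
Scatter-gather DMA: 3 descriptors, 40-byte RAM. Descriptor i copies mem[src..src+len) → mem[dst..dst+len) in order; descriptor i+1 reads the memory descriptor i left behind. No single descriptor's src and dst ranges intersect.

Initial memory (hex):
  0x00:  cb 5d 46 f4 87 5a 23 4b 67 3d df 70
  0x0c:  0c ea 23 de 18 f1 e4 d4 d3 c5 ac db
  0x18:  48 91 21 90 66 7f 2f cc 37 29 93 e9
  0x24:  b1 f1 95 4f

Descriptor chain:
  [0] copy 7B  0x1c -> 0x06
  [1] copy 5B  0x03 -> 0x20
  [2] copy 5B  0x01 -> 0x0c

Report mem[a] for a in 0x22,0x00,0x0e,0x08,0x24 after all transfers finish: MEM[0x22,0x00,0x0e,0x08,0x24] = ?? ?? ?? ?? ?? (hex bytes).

MEM[0x22,0x00,0x0e,0x08,0x24] = 5a cb f4 2f 7f

D0: mem[0x06..0x0c] <- [66 7f 2f cc 37 29 93]
D1: mem[0x20..0x24] <- [f4 87 5a 66 7f]
D2: mem[0x0c..0x10] <- [5d 46 f4 87 5a]
query mem[0x22]=0x5a, mem[0x00]=0xcb, mem[0x0e]=0xf4, mem[0x08]=0x2f, mem[0x24]=0x7f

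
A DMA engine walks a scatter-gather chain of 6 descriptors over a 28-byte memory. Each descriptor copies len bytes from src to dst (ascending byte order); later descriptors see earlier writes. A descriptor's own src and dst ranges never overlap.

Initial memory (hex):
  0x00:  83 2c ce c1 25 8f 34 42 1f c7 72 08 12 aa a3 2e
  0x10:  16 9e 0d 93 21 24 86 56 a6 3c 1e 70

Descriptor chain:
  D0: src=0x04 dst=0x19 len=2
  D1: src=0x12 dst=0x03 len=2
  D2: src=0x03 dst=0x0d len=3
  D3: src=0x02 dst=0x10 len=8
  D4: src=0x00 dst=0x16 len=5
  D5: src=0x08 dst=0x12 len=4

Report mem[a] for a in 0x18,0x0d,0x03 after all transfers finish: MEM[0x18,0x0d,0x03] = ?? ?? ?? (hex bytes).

MEM[0x18,0x0d,0x03] = ce 0d 0d

D0: mem[0x19..0x1a] <- [25 8f]
D1: mem[0x03..0x04] <- [0d 93]
D2: mem[0x0d..0x0f] <- [0d 93 8f]
D3: mem[0x10..0x17] <- [ce 0d 93 8f 34 42 1f c7]
D4: mem[0x16..0x1a] <- [83 2c ce 0d 93]
D5: mem[0x12..0x15] <- [1f c7 72 08]
query mem[0x18]=0xce, mem[0x0d]=0x0d, mem[0x03]=0x0d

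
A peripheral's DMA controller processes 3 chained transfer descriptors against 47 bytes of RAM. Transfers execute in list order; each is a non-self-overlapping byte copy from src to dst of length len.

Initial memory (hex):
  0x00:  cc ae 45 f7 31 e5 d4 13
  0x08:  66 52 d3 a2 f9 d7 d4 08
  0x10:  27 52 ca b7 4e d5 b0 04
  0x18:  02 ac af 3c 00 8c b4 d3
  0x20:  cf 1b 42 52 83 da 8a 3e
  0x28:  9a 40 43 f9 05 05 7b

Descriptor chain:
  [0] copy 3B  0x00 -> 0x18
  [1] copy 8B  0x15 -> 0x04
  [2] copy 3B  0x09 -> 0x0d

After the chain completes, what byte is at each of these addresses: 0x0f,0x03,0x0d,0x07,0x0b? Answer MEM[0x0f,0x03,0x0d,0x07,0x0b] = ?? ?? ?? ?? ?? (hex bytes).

D0: mem[0x18..0x1a] <- [cc ae 45]
D1: mem[0x04..0x0b] <- [d5 b0 04 cc ae 45 3c 00]
D2: mem[0x0d..0x0f] <- [45 3c 00]
query mem[0x0f]=0x00, mem[0x03]=0xf7, mem[0x0d]=0x45, mem[0x07]=0xcc, mem[0x0b]=0x00

MEM[0x0f,0x03,0x0d,0x07,0x0b] = 00 f7 45 cc 00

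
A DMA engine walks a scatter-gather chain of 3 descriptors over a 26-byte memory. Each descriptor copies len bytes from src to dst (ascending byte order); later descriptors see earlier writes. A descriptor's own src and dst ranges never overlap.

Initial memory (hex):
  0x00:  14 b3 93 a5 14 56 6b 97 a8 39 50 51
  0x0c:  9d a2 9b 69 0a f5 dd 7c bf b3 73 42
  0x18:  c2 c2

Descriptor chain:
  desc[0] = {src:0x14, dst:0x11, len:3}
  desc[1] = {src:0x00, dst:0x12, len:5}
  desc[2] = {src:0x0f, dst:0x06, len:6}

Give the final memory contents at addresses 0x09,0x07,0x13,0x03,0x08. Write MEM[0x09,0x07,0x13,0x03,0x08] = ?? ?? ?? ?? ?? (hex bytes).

D0: mem[0x11..0x13] <- [bf b3 73]
D1: mem[0x12..0x16] <- [14 b3 93 a5 14]
D2: mem[0x06..0x0b] <- [69 0a bf 14 b3 93]
query mem[0x09]=0x14, mem[0x07]=0x0a, mem[0x13]=0xb3, mem[0x03]=0xa5, mem[0x08]=0xbf

MEM[0x09,0x07,0x13,0x03,0x08] = 14 0a b3 a5 bf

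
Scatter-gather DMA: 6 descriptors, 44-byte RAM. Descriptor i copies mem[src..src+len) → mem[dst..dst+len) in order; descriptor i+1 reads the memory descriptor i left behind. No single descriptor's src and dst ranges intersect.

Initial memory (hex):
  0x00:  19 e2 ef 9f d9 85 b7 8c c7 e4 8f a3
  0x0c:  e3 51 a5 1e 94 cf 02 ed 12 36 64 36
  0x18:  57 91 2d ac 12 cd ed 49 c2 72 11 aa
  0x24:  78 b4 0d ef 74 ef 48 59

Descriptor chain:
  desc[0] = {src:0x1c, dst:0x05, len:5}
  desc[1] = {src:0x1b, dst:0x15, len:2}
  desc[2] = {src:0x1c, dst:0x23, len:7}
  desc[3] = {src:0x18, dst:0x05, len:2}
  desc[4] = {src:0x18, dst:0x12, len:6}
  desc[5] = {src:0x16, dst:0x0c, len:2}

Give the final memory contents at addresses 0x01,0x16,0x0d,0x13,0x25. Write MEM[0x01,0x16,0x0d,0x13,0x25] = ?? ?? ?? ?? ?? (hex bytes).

MEM[0x01,0x16,0x0d,0x13,0x25] = e2 12 cd 91 ed

D0: mem[0x05..0x09] <- [12 cd ed 49 c2]
D1: mem[0x15..0x16] <- [ac 12]
D2: mem[0x23..0x29] <- [12 cd ed 49 c2 72 11]
D3: mem[0x05..0x06] <- [57 91]
D4: mem[0x12..0x17] <- [57 91 2d ac 12 cd]
D5: mem[0x0c..0x0d] <- [12 cd]
query mem[0x01]=0xe2, mem[0x16]=0x12, mem[0x0d]=0xcd, mem[0x13]=0x91, mem[0x25]=0xed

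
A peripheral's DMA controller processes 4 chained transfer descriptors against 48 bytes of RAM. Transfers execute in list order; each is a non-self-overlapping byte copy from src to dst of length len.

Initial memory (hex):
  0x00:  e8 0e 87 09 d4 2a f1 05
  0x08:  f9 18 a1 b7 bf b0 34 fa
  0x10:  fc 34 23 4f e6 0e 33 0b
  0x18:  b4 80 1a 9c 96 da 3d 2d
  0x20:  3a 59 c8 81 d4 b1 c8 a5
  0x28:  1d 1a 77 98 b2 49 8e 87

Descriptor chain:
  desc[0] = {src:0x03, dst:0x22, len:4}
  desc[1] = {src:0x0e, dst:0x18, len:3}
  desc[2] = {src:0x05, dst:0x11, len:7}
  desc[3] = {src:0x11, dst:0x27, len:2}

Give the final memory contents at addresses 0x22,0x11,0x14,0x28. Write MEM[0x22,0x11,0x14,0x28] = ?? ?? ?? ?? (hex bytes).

D0: mem[0x22..0x25] <- [09 d4 2a f1]
D1: mem[0x18..0x1a] <- [34 fa fc]
D2: mem[0x11..0x17] <- [2a f1 05 f9 18 a1 b7]
D3: mem[0x27..0x28] <- [2a f1]
query mem[0x22]=0x09, mem[0x11]=0x2a, mem[0x14]=0xf9, mem[0x28]=0xf1

MEM[0x22,0x11,0x14,0x28] = 09 2a f9 f1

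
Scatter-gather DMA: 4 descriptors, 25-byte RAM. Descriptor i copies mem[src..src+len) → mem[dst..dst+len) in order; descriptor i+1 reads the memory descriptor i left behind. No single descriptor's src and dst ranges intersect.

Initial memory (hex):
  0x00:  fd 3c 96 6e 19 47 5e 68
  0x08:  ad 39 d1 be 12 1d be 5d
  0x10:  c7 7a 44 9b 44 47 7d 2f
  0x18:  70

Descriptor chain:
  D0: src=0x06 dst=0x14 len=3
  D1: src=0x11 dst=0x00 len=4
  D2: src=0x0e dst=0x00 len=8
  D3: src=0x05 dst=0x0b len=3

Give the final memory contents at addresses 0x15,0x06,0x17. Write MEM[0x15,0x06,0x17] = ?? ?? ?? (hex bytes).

[0] 0x06->0x14 len=3 : 5e 68 ad
[1] 0x11->0x00 len=4 : 7a 44 9b 5e
[2] 0x0e->0x00 len=8 : be 5d c7 7a 44 9b 5e 68
[3] 0x05->0x0b len=3 : 9b 5e 68
query mem[0x15]=0x68, mem[0x06]=0x5e, mem[0x17]=0x2f

MEM[0x15,0x06,0x17] = 68 5e 2f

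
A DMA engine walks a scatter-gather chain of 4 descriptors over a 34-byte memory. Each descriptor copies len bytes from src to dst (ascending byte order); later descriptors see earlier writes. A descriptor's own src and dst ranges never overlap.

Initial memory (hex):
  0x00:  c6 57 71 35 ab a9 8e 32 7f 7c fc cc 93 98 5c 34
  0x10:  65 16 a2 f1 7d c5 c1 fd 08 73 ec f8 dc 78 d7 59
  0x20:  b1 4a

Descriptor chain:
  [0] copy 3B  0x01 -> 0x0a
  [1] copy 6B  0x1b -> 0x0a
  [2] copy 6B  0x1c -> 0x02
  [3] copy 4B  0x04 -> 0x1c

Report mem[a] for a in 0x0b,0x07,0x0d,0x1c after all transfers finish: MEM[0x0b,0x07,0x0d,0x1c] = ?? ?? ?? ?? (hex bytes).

#0 dst[0x0a+3] := {0x57,0x71,0x35}
#1 dst[0x0a+6] := {0xf8,0xdc,0x78,0xd7,0x59,0xb1}
#2 dst[0x02+6] := {0xdc,0x78,0xd7,0x59,0xb1,0x4a}
#3 dst[0x1c+4] := {0xd7,0x59,0xb1,0x4a}
query mem[0x0b]=0xdc, mem[0x07]=0x4a, mem[0x0d]=0xd7, mem[0x1c]=0xd7

MEM[0x0b,0x07,0x0d,0x1c] = dc 4a d7 d7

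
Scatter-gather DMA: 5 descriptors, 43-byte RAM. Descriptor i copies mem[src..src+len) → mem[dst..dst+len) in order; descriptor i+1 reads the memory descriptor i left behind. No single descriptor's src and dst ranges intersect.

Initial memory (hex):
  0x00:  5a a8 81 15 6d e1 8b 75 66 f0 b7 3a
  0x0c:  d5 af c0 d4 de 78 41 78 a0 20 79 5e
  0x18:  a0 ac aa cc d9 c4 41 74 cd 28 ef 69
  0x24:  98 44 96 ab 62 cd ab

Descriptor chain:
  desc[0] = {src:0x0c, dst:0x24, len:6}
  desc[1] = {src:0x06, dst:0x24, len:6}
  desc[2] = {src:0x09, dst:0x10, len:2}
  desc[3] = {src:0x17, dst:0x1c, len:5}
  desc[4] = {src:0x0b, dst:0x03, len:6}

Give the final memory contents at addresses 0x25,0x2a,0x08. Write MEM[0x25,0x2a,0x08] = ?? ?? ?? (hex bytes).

#0 dst[0x24+6] := {0xd5,0xaf,0xc0,0xd4,0xde,0x78}
#1 dst[0x24+6] := {0x8b,0x75,0x66,0xf0,0xb7,0x3a}
#2 dst[0x10+2] := {0xf0,0xb7}
#3 dst[0x1c+5] := {0x5e,0xa0,0xac,0xaa,0xcc}
#4 dst[0x03+6] := {0x3a,0xd5,0xaf,0xc0,0xd4,0xf0}
query mem[0x25]=0x75, mem[0x2a]=0xab, mem[0x08]=0xf0

MEM[0x25,0x2a,0x08] = 75 ab f0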